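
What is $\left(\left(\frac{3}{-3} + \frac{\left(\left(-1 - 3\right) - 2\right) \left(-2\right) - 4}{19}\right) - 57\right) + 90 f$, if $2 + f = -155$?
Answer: $- \frac{269564}{19} \approx -14188.0$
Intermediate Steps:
$f = -157$ ($f = -2 - 155 = -157$)
$\left(\left(\frac{3}{-3} + \frac{\left(\left(-1 - 3\right) - 2\right) \left(-2\right) - 4}{19}\right) - 57\right) + 90 f = \left(\left(\frac{3}{-3} + \frac{\left(\left(-1 - 3\right) - 2\right) \left(-2\right) - 4}{19}\right) - 57\right) + 90 \left(-157\right) = \left(\left(3 \left(- \frac{1}{3}\right) + \left(\left(-4 - 2\right) \left(-2\right) - 4\right) \frac{1}{19}\right) - 57\right) - 14130 = \left(\left(-1 + \left(\left(-6\right) \left(-2\right) - 4\right) \frac{1}{19}\right) - 57\right) - 14130 = \left(\left(-1 + \left(12 - 4\right) \frac{1}{19}\right) - 57\right) - 14130 = \left(\left(-1 + 8 \cdot \frac{1}{19}\right) - 57\right) - 14130 = \left(\left(-1 + \frac{8}{19}\right) - 57\right) - 14130 = \left(- \frac{11}{19} - 57\right) - 14130 = - \frac{1094}{19} - 14130 = - \frac{269564}{19}$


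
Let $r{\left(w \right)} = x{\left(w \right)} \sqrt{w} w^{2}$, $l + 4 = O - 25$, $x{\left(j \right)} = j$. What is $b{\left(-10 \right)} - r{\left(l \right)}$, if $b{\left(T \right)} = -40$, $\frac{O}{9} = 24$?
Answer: $-40 - 6539203 \sqrt{187} \approx -8.9422 \cdot 10^{7}$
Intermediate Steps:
$O = 216$ ($O = 9 \cdot 24 = 216$)
$l = 187$ ($l = -4 + \left(216 - 25\right) = -4 + 191 = 187$)
$r{\left(w \right)} = w^{\frac{7}{2}}$ ($r{\left(w \right)} = w \sqrt{w} w^{2} = w^{\frac{3}{2}} w^{2} = w^{\frac{7}{2}}$)
$b{\left(-10 \right)} - r{\left(l \right)} = -40 - 187^{\frac{7}{2}} = -40 - 6539203 \sqrt{187}$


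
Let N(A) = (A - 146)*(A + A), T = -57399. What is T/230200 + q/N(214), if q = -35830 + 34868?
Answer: -29562389/104683450 ≈ -0.28240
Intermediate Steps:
q = -962
N(A) = 2*A*(-146 + A) (N(A) = (-146 + A)*(2*A) = 2*A*(-146 + A))
T/230200 + q/N(214) = -57399/230200 - 962*1/(428*(-146 + 214)) = -57399*1/230200 - 962/(2*214*68) = -57399/230200 - 962/29104 = -57399/230200 - 962*1/29104 = -57399/230200 - 481/14552 = -29562389/104683450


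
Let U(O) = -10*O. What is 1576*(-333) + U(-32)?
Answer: -524488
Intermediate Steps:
1576*(-333) + U(-32) = 1576*(-333) - 10*(-32) = -524808 + 320 = -524488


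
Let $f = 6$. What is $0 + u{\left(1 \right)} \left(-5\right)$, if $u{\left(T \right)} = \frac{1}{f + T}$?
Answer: $- \frac{5}{7} \approx -0.71429$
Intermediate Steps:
$u{\left(T \right)} = \frac{1}{6 + T}$
$0 + u{\left(1 \right)} \left(-5\right) = 0 + \frac{1}{6 + 1} \left(-5\right) = 0 + \frac{1}{7} \left(-5\right) = 0 - \frac{5}{7} = - \frac{5}{7}$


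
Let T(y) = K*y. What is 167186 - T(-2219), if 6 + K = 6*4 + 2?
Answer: 211566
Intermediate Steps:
K = 20 (K = -6 + (6*4 + 2) = -6 + (24 + 2) = -6 + 26 = 20)
T(y) = 20*y
167186 - T(-2219) = 167186 - 20*(-2219) = 167186 - 1*(-44380) = 167186 + 44380 = 211566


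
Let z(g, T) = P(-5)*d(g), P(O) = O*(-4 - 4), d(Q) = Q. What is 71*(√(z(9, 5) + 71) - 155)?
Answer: -11005 + 71*√431 ≈ -9531.0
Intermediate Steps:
P(O) = -8*O (P(O) = O*(-8) = -8*O)
z(g, T) = 40*g (z(g, T) = (-8*(-5))*g = 40*g)
71*(√(z(9, 5) + 71) - 155) = 71*(√(40*9 + 71) - 155) = 71*(√(360 + 71) - 155) = 71*(√431 - 155) = 71*(-155 + √431) = -11005 + 71*√431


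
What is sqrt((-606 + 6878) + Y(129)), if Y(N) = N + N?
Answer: sqrt(6530) ≈ 80.808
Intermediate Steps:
Y(N) = 2*N
sqrt((-606 + 6878) + Y(129)) = sqrt((-606 + 6878) + 2*129) = sqrt(6272 + 258) = sqrt(6530)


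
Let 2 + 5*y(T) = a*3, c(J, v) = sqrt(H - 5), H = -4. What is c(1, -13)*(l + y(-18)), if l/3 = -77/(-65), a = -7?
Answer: -204*I/65 ≈ -3.1385*I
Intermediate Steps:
c(J, v) = 3*I (c(J, v) = sqrt(-4 - 5) = sqrt(-9) = 3*I)
y(T) = -23/5 (y(T) = -2/5 + (-7*3)/5 = -2/5 + (1/5)*(-21) = -2/5 - 21/5 = -23/5)
l = 231/65 (l = 3*(-77/(-65)) = 3*(-77*(-1/65)) = 3*(77/65) = 231/65 ≈ 3.5538)
c(1, -13)*(l + y(-18)) = (3*I)*(231/65 - 23/5) = (3*I)*(-68/65) = -204*I/65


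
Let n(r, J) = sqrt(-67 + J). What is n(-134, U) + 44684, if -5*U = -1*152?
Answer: 44684 + I*sqrt(915)/5 ≈ 44684.0 + 6.0498*I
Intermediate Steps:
U = 152/5 (U = -(-1)*152/5 = -1/5*(-152) = 152/5 ≈ 30.400)
n(-134, U) + 44684 = sqrt(-67 + 152/5) + 44684 = sqrt(-183/5) + 44684 = I*sqrt(915)/5 + 44684 = 44684 + I*sqrt(915)/5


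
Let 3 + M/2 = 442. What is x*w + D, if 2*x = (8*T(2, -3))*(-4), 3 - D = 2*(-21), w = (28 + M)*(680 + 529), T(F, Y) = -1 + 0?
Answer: 17525709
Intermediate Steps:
M = 878 (M = -6 + 2*442 = -6 + 884 = 878)
T(F, Y) = -1
w = 1095354 (w = (28 + 878)*(680 + 529) = 906*1209 = 1095354)
D = 45 (D = 3 - 2*(-21) = 3 - 1*(-42) = 3 + 42 = 45)
x = 16 (x = ((8*(-1))*(-4))/2 = (-8*(-4))/2 = (1/2)*32 = 16)
x*w + D = 16*1095354 + 45 = 17525664 + 45 = 17525709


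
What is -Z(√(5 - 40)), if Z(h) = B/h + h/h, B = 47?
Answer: -1 + 47*I*√35/35 ≈ -1.0 + 7.9445*I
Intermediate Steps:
Z(h) = 1 + 47/h (Z(h) = 47/h + h/h = 47/h + 1 = 1 + 47/h)
-Z(√(5 - 40)) = -(47 + √(5 - 40))/(√(5 - 40)) = -(47 + √(-35))/(√(-35)) = -(47 + I*√35)/(I*√35) = -(-I*√35/35)*(47 + I*√35) = -(-1)*I*√35*(47 + I*√35)/35 = I*√35*(47 + I*√35)/35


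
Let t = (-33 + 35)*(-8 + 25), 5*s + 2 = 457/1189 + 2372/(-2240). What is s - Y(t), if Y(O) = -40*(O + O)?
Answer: 9053643163/3329200 ≈ 2719.5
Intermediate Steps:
s = -1780837/3329200 (s = -⅖ + (457/1189 + 2372/(-2240))/5 = -⅖ + (457*(1/1189) + 2372*(-1/2240))/5 = -⅖ + (457/1189 - 593/560)/5 = -⅖ + (⅕)*(-449157/665840) = -⅖ - 449157/3329200 = -1780837/3329200 ≈ -0.53491)
t = 34 (t = 2*17 = 34)
Y(O) = -80*O
s - Y(t) = -1780837/3329200 - (-80)*34 = -1780837/3329200 - 1*(-2720) = -1780837/3329200 + 2720 = 9053643163/3329200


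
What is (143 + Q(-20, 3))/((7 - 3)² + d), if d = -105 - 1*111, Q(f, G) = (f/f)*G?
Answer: -73/100 ≈ -0.73000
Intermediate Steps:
Q(f, G) = G (Q(f, G) = 1*G = G)
d = -216 (d = -105 - 111 = -216)
(143 + Q(-20, 3))/((7 - 3)² + d) = (143 + 3)/((7 - 3)² - 216) = 146/(4² - 216) = 146/(16 - 216) = 146/(-200) = 146*(-1/200) = -73/100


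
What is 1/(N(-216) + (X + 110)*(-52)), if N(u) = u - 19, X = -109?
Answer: -1/287 ≈ -0.0034843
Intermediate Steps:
N(u) = -19 + u
1/(N(-216) + (X + 110)*(-52)) = 1/((-19 - 216) + (-109 + 110)*(-52)) = 1/(-235 + 1*(-52)) = 1/(-235 - 52) = 1/(-287) = -1/287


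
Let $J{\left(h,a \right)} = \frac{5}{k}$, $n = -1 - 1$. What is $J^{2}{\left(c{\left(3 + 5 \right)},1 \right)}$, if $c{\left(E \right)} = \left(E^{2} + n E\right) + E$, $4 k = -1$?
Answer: $400$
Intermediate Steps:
$k = - \frac{1}{4}$ ($k = \frac{1}{4} \left(-1\right) = - \frac{1}{4} \approx -0.25$)
$n = -2$ ($n = -1 - 1 = -2$)
$c{\left(E \right)} = E^{2} - E$ ($c{\left(E \right)} = \left(E^{2} - 2 E\right) + E = E^{2} - E$)
$J{\left(h,a \right)} = -20$ ($J{\left(h,a \right)} = \frac{5}{- \frac{1}{4}} = 5 \left(-4\right) = -20$)
$J^{2}{\left(c{\left(3 + 5 \right)},1 \right)} = \left(-20\right)^{2} = 400$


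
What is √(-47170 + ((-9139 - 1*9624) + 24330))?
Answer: I*√41603 ≈ 203.97*I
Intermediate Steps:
√(-47170 + ((-9139 - 1*9624) + 24330)) = √(-47170 + ((-9139 - 9624) + 24330)) = √(-47170 + (-18763 + 24330)) = √(-47170 + 5567) = √(-41603) = I*√41603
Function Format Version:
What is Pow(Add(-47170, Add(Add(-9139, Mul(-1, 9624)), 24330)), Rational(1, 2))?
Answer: Mul(I, Pow(41603, Rational(1, 2))) ≈ Mul(203.97, I)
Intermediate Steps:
Pow(Add(-47170, Add(Add(-9139, Mul(-1, 9624)), 24330)), Rational(1, 2)) = Pow(Add(-47170, Add(Add(-9139, -9624), 24330)), Rational(1, 2)) = Pow(Add(-47170, Add(-18763, 24330)), Rational(1, 2)) = Pow(Add(-47170, 5567), Rational(1, 2)) = Pow(-41603, Rational(1, 2)) = Mul(I, Pow(41603, Rational(1, 2)))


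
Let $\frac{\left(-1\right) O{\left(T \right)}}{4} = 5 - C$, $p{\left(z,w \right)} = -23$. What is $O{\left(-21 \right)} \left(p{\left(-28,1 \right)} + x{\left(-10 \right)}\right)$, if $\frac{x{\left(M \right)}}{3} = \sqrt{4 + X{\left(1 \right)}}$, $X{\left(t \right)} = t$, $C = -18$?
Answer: $2116 - 276 \sqrt{5} \approx 1498.8$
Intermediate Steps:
$x{\left(M \right)} = 3 \sqrt{5}$ ($x{\left(M \right)} = 3 \sqrt{4 + 1} = 3 \sqrt{5}$)
$O{\left(T \right)} = -92$ ($O{\left(T \right)} = - 4 \left(5 - -18\right) = - 4 \left(5 + 18\right) = \left(-4\right) 23 = -92$)
$O{\left(-21 \right)} \left(p{\left(-28,1 \right)} + x{\left(-10 \right)}\right) = - 92 \left(-23 + 3 \sqrt{5}\right) = 2116 - 276 \sqrt{5}$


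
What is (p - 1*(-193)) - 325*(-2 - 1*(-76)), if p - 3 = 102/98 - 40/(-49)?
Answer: -166965/7 ≈ -23852.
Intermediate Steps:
p = 34/7 (p = 3 + (102/98 - 40/(-49)) = 3 + (102*(1/98) - 40*(-1/49)) = 3 + (51/49 + 40/49) = 3 + 13/7 = 34/7 ≈ 4.8571)
(p - 1*(-193)) - 325*(-2 - 1*(-76)) = (34/7 - 1*(-193)) - 325*(-2 - 1*(-76)) = (34/7 + 193) - 325*(-2 + 76) = 1385/7 - 325*74 = 1385/7 - 24050 = -166965/7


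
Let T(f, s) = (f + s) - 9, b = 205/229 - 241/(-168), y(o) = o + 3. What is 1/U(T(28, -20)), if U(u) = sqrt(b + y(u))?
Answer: 2*sqrt(1602099114)/166573 ≈ 0.48059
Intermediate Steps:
y(o) = 3 + o
b = 89629/38472 (b = 205*(1/229) - 241*(-1/168) = 205/229 + 241/168 = 89629/38472 ≈ 2.3297)
T(f, s) = -9 + f + s
U(u) = sqrt(205045/38472 + u) (U(u) = sqrt(89629/38472 + (3 + u)) = sqrt(205045/38472 + u))
1/U(T(28, -20)) = 1/(sqrt(1972122810 + 370023696*(-9 + 28 - 20))/19236) = 1/(sqrt(1972122810 + 370023696*(-1))/19236) = 1/(sqrt(1972122810 - 370023696)/19236) = 1/(sqrt(1602099114)/19236) = 2*sqrt(1602099114)/166573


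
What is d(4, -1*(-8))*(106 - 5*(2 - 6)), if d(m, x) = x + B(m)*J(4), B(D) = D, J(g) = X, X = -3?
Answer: -504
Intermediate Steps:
J(g) = -3
d(m, x) = x - 3*m (d(m, x) = x + m*(-3) = x - 3*m)
d(4, -1*(-8))*(106 - 5*(2 - 6)) = (-1*(-8) - 3*4)*(106 - 5*(2 - 6)) = (8 - 12)*(106 - 5*(-4)) = -4*(106 + 20) = -4*126 = -504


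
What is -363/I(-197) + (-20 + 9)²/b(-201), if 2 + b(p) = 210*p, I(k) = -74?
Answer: 7657001/1561844 ≈ 4.9025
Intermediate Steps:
b(p) = -2 + 210*p
-363/I(-197) + (-20 + 9)²/b(-201) = -363/(-74) + (-20 + 9)²/(-2 + 210*(-201)) = -363*(-1/74) + (-11)²/(-2 - 42210) = 363/74 + 121/(-42212) = 363/74 + 121*(-1/42212) = 363/74 - 121/42212 = 7657001/1561844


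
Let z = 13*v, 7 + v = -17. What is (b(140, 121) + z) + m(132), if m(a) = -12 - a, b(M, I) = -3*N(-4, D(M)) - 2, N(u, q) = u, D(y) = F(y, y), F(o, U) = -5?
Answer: -446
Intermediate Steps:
D(y) = -5
v = -24 (v = -7 - 17 = -24)
z = -312 (z = 13*(-24) = -312)
b(M, I) = 10 (b(M, I) = -3*(-4) - 2 = 12 - 2 = 10)
(b(140, 121) + z) + m(132) = (10 - 312) + (-12 - 1*132) = -302 + (-12 - 132) = -302 - 144 = -446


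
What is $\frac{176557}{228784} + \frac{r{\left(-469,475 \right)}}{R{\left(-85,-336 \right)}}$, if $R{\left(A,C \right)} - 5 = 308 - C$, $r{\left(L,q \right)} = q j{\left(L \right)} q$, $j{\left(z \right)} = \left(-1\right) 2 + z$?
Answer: $- \frac{24312618104507}{148480816} \approx -1.6374 \cdot 10^{5}$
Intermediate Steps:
$j{\left(z \right)} = -2 + z$
$r{\left(L,q \right)} = q^{2} \left(-2 + L\right)$ ($r{\left(L,q \right)} = q \left(-2 + L\right) q = q^{2} \left(-2 + L\right)$)
$R{\left(A,C \right)} = 313 - C$ ($R{\left(A,C \right)} = 5 - \left(-308 + C\right) = 313 - C$)
$\frac{176557}{228784} + \frac{r{\left(-469,475 \right)}}{R{\left(-85,-336 \right)}} = \frac{176557}{228784} + \frac{475^{2} \left(-2 - 469\right)}{313 - -336} = 176557 \cdot \frac{1}{228784} + \frac{225625 \left(-471\right)}{313 + 336} = \frac{176557}{228784} - \frac{106269375}{649} = - \frac{24312618104507}{148480816}$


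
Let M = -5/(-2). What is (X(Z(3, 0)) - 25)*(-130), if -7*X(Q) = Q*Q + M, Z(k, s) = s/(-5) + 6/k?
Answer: 23595/7 ≈ 3370.7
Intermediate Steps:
Z(k, s) = 6/k - s/5 (Z(k, s) = s*(-⅕) + 6/k = -s/5 + 6/k = 6/k - s/5)
M = 5/2 (M = -5*(-½) = 5/2 ≈ 2.5000)
X(Q) = -5/14 - Q²/7 (X(Q) = -(Q*Q + 5/2)/7 = -(Q² + 5/2)/7 = -(5/2 + Q²)/7 = -5/14 - Q²/7)
(X(Z(3, 0)) - 25)*(-130) = ((-5/14 - (6/3 - ⅕*0)²/7) - 25)*(-130) = ((-5/14 - (6*(⅓) + 0)²/7) - 25)*(-130) = ((-5/14 - (2 + 0)²/7) - 25)*(-130) = ((-5/14 - ⅐*2²) - 25)*(-130) = ((-5/14 - ⅐*4) - 25)*(-130) = ((-5/14 - 4/7) - 25)*(-130) = (-13/14 - 25)*(-130) = -363/14*(-130) = 23595/7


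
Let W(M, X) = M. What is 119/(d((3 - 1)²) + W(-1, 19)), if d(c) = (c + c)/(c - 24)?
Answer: -85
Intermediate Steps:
d(c) = 2*c/(-24 + c) (d(c) = (2*c)/(-24 + c) = 2*c/(-24 + c))
119/(d((3 - 1)²) + W(-1, 19)) = 119/(2*(3 - 1)²/(-24 + (3 - 1)²) - 1) = 119/(2*2²/(-24 + 2²) - 1) = 119/(2*4/(-24 + 4) - 1) = 119/(2*4/(-20) - 1) = 119/(2*4*(-1/20) - 1) = 119/(-⅖ - 1) = 119/(-7/5) = -5/7*119 = -85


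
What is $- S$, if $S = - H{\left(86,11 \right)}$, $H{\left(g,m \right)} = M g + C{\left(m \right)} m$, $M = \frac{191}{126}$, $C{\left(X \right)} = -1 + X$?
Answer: $\frac{15143}{63} \approx 240.36$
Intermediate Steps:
$M = \frac{191}{126}$ ($M = 191 \cdot \frac{1}{126} = \frac{191}{126} \approx 1.5159$)
$H{\left(g,m \right)} = \frac{191 g}{126} + m \left(-1 + m\right)$ ($H{\left(g,m \right)} = \frac{191 g}{126} + \left(-1 + m\right) m = \frac{191 g}{126} + m \left(-1 + m\right)$)
$S = - \frac{15143}{63}$ ($S = - (11^{2} - 11 + \frac{191}{126} \cdot 86) = - (121 - 11 + \frac{8213}{63}) = \left(-1\right) \frac{15143}{63} = - \frac{15143}{63} \approx -240.36$)
$- S = \left(-1\right) \left(- \frac{15143}{63}\right) = \frac{15143}{63}$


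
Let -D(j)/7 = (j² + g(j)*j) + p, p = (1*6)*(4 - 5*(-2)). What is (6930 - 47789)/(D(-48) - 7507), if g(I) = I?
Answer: 40859/40351 ≈ 1.0126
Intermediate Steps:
p = 84 (p = 6*(4 + 10) = 6*14 = 84)
D(j) = -588 - 14*j² (D(j) = -7*((j² + j*j) + 84) = -7*((j² + j²) + 84) = -7*(2*j² + 84) = -7*(84 + 2*j²) = -588 - 14*j²)
(6930 - 47789)/(D(-48) - 7507) = (6930 - 47789)/((-588 - 14*(-48)²) - 7507) = -40859/((-588 - 14*2304) - 7507) = -40859/((-588 - 32256) - 7507) = -40859/(-32844 - 7507) = -40859/(-40351) = -40859*(-1/40351) = 40859/40351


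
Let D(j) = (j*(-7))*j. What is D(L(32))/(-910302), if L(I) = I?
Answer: 3584/455151 ≈ 0.0078743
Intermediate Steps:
D(j) = -7*j² (D(j) = (-7*j)*j = -7*j²)
D(L(32))/(-910302) = -7*32²/(-910302) = -7*1024*(-1/910302) = -7168*(-1/910302) = 3584/455151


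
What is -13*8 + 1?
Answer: -103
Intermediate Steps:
-13*8 + 1 = -104 + 1 = -103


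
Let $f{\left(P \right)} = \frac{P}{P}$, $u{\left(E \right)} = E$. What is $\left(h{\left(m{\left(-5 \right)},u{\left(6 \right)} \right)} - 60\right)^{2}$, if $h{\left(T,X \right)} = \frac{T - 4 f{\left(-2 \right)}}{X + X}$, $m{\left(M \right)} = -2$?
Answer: $\frac{14641}{4} \approx 3660.3$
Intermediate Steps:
$f{\left(P \right)} = 1$
$h{\left(T,X \right)} = \frac{-4 + T}{2 X}$ ($h{\left(T,X \right)} = \frac{T - 4}{X + X} = \frac{T - 4}{2 X} = \left(-4 + T\right) \frac{1}{2 X} = \frac{-4 + T}{2 X}$)
$\left(h{\left(m{\left(-5 \right)},u{\left(6 \right)} \right)} - 60\right)^{2} = \left(\frac{-4 - 2}{2 \cdot 6} - 60\right)^{2} = \left(\frac{1}{2} \cdot \frac{1}{6} \left(-6\right) - 60\right)^{2} = \left(- \frac{1}{2} - 60\right)^{2} = \left(- \frac{121}{2}\right)^{2} = \frac{14641}{4}$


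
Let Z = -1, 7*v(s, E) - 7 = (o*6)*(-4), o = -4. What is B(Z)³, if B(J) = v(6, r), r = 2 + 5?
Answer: 1092727/343 ≈ 3185.8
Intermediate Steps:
r = 7
v(s, E) = 103/7 (v(s, E) = 1 + (-4*6*(-4))/7 = 1 + (-24*(-4))/7 = 1 + (⅐)*96 = 1 + 96/7 = 103/7)
B(J) = 103/7
B(Z)³ = (103/7)³ = 1092727/343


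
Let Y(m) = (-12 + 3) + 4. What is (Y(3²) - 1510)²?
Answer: 2295225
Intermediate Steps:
Y(m) = -5 (Y(m) = -9 + 4 = -5)
(Y(3²) - 1510)² = (-5 - 1510)² = (-1515)² = 2295225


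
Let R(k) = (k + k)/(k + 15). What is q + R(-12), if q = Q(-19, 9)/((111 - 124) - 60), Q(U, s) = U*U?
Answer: -945/73 ≈ -12.945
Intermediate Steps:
Q(U, s) = U**2
R(k) = 2*k/(15 + k) (R(k) = (2*k)/(15 + k) = 2*k/(15 + k))
q = -361/73 (q = (-19)**2/((111 - 124) - 60) = 361/(-13 - 60) = 361/(-73) = 361*(-1/73) = -361/73 ≈ -4.9452)
q + R(-12) = -361/73 + 2*(-12)/(15 - 12) = -361/73 + 2*(-12)/3 = -361/73 + 2*(-12)*(1/3) = -361/73 - 8 = -945/73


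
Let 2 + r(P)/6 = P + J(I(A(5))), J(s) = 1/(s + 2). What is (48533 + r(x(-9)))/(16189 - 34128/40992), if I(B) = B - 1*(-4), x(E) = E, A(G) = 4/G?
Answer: 703656716/235019815 ≈ 2.9940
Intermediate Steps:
I(B) = 4 + B (I(B) = B + 4 = 4 + B)
J(s) = 1/(2 + s)
r(P) = -189/17 + 6*P (r(P) = -12 + 6*(P + 1/(2 + (4 + 4/5))) = -12 + 6*(P + 1/(2 + 24/5)) = -12 + 6*(P + 1/(34/5)) = -12 + 6*(P + 5/34) = -12 + 6*(5/34 + P) = -12 + (15/17 + 6*P) = -189/17 + 6*P)
(48533 + r(x(-9)))/(16189 - 34128/40992) = (48533 + (-189/17 + 6*(-9)))/(16189 - 34128/40992) = (48533 + (-189/17 - 54))/(16189 - 34128*1/40992) = (48533 - 1107/17)/(16189 - 711/854) = 823954/(17*(13824695/854)) = (823954/17)*(854/13824695) = 703656716/235019815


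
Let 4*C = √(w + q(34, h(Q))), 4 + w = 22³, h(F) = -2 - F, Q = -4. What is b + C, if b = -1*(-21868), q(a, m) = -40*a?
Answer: 21868 + √2321/2 ≈ 21892.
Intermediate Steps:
w = 10644 (w = -4 + 22³ = -4 + 10648 = 10644)
b = 21868
C = √2321/2 (C = √(10644 - 40*34)/4 = √(10644 - 1360)/4 = √9284/4 = (2*√2321)/4 = √2321/2 ≈ 24.088)
b + C = 21868 + √2321/2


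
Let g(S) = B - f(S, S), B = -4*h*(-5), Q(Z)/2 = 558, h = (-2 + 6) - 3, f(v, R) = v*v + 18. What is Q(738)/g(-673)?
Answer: -1116/452927 ≈ -0.0024640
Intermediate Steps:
f(v, R) = 18 + v² (f(v, R) = v² + 18 = 18 + v²)
h = 1 (h = 4 - 3 = 1)
Q(Z) = 1116 (Q(Z) = 2*558 = 1116)
B = 20 (B = -4*1*(-5) = -4*(-5) = 20)
g(S) = 2 - S² (g(S) = 20 - (18 + S²) = 20 + (-18 - S²) = 2 - S²)
Q(738)/g(-673) = 1116/(2 - 1*(-673)²) = 1116/(2 - 1*452929) = 1116/(2 - 452929) = 1116/(-452927) = 1116*(-1/452927) = -1116/452927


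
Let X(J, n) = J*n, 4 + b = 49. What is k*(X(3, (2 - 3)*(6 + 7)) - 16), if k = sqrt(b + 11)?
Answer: -110*sqrt(14) ≈ -411.58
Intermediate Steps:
b = 45 (b = -4 + 49 = 45)
k = 2*sqrt(14) (k = sqrt(45 + 11) = sqrt(56) = 2*sqrt(14) ≈ 7.4833)
k*(X(3, (2 - 3)*(6 + 7)) - 16) = (2*sqrt(14))*(3*((2 - 3)*(6 + 7)) - 16) = (2*sqrt(14))*(3*(-1*13) - 16) = (2*sqrt(14))*(3*(-13) - 16) = (2*sqrt(14))*(-39 - 16) = (2*sqrt(14))*(-55) = -110*sqrt(14)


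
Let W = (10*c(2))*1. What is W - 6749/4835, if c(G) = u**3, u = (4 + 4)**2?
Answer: 12674655651/4835 ≈ 2.6214e+6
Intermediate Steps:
u = 64 (u = 8**2 = 64)
c(G) = 262144 (c(G) = 64**3 = 262144)
W = 2621440 (W = (10*262144)*1 = 2621440*1 = 2621440)
W - 6749/4835 = 2621440 - 6749/4835 = 12674655651/4835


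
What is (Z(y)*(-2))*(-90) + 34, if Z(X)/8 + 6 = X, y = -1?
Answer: -10046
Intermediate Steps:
Z(X) = -48 + 8*X
(Z(y)*(-2))*(-90) + 34 = ((-48 + 8*(-1))*(-2))*(-90) + 34 = ((-48 - 8)*(-2))*(-90) + 34 = -56*(-2)*(-90) + 34 = 112*(-90) + 34 = -10080 + 34 = -10046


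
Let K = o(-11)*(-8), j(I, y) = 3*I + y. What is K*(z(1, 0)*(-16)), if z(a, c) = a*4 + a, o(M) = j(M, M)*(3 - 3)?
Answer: 0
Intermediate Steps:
j(I, y) = y + 3*I
o(M) = 0 (o(M) = (M + 3*M)*(3 - 3) = (4*M)*0 = 0)
z(a, c) = 5*a (z(a, c) = 4*a + a = 5*a)
K = 0 (K = 0*(-8) = 0)
K*(z(1, 0)*(-16)) = 0*((5*1)*(-16)) = 0*(5*(-16)) = 0*(-80) = 0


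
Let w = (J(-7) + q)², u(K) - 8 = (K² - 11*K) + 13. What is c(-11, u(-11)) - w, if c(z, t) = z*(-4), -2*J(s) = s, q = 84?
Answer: -30449/4 ≈ -7612.3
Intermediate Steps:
J(s) = -s/2
u(K) = 21 + K² - 11*K (u(K) = 8 + ((K² - 11*K) + 13) = 8 + (13 + K² - 11*K) = 21 + K² - 11*K)
c(z, t) = -4*z
w = 30625/4 (w = (-½*(-7) + 84)² = (7/2 + 84)² = (175/2)² = 30625/4 ≈ 7656.3)
c(-11, u(-11)) - w = -4*(-11) - 1*30625/4 = 44 - 30625/4 = -30449/4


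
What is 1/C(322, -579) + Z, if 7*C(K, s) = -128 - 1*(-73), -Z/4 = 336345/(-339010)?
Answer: 7162283/1864555 ≈ 3.8413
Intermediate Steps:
Z = 134538/33901 (Z = -1345380/(-339010) = -1345380*(-1)/339010 = -4*(-67269/67802) = 134538/33901 ≈ 3.9686)
C(K, s) = -55/7 (C(K, s) = (-128 - 1*(-73))/7 = (-128 + 73)/7 = (1/7)*(-55) = -55/7)
1/C(322, -579) + Z = 1/(-55/7) + 134538/33901 = -7/55 + 134538/33901 = 7162283/1864555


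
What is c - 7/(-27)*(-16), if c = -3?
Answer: -193/27 ≈ -7.1481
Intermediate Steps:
c - 7/(-27)*(-16) = -3 - 7/(-27)*(-16) = -3 - 7*(-1/27)*(-16) = -3 + (7/27)*(-16) = -3 - 112/27 = -193/27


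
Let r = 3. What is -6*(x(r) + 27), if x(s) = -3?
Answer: -144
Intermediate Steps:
-6*(x(r) + 27) = -6*(-3 + 27) = -6*24 = -144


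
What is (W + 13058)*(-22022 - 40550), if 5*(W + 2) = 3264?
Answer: -4288935168/5 ≈ -8.5779e+8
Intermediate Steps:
W = 3254/5 (W = -2 + (⅕)*3264 = -2 + 3264/5 = 3254/5 ≈ 650.80)
(W + 13058)*(-22022 - 40550) = (3254/5 + 13058)*(-22022 - 40550) = (68544/5)*(-62572) = -4288935168/5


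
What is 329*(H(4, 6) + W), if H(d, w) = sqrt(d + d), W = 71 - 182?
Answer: -36519 + 658*sqrt(2) ≈ -35588.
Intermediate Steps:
W = -111
H(d, w) = sqrt(2)*sqrt(d) (H(d, w) = sqrt(2*d) = sqrt(2)*sqrt(d))
329*(H(4, 6) + W) = 329*(sqrt(2)*sqrt(4) - 111) = 329*(sqrt(2)*2 - 111) = 329*(2*sqrt(2) - 111) = 329*(-111 + 2*sqrt(2)) = -36519 + 658*sqrt(2)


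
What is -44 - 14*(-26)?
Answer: 320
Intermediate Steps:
-44 - 14*(-26) = -44 + 364 = 320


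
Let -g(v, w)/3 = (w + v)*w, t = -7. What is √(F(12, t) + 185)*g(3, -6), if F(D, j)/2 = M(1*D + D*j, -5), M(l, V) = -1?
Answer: -54*√183 ≈ -730.50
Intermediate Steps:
F(D, j) = -2 (F(D, j) = 2*(-1) = -2)
g(v, w) = -3*w*(v + w) (g(v, w) = -3*(w + v)*w = -3*(v + w)*w = -3*w*(v + w))
√(F(12, t) + 185)*g(3, -6) = √(-2 + 185)*(-3*(-6)*(3 - 6)) = √183*(-3*(-6)*(-3)) = √183*(-54) = -54*√183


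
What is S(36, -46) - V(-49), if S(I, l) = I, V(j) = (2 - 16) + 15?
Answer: 35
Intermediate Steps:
V(j) = 1 (V(j) = -14 + 15 = 1)
S(36, -46) - V(-49) = 36 - 1*1 = 36 - 1 = 35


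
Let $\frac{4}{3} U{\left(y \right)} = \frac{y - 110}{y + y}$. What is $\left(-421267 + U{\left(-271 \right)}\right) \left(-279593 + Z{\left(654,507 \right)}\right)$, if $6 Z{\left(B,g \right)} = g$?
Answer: $\frac{510553419764121}{4336} \approx 1.1775 \cdot 10^{11}$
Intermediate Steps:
$Z{\left(B,g \right)} = \frac{g}{6}$
$U{\left(y \right)} = \frac{3 \left(-110 + y\right)}{8 y}$ ($U{\left(y \right)} = \frac{3 \frac{y - 110}{y + y}}{4} = \frac{3 \frac{-110 + y}{2 y}}{4} = \frac{3 \left(-110 + y\right)}{8 y}$)
$\left(-421267 + U{\left(-271 \right)}\right) \left(-279593 + Z{\left(654,507 \right)}\right) = \left(-421267 + \frac{3 \left(-110 - 271\right)}{8 \left(-271\right)}\right) \left(-279593 + \frac{1}{6} \cdot 507\right) = \left(-421267 + \frac{3}{8} \left(- \frac{1}{271}\right) \left(-381\right)\right) \left(-279593 + \frac{169}{2}\right) = \left(-421267 + \frac{1143}{2168}\right) \left(- \frac{559017}{2}\right) = \left(- \frac{913305713}{2168}\right) \left(- \frac{559017}{2}\right) = \frac{510553419764121}{4336}$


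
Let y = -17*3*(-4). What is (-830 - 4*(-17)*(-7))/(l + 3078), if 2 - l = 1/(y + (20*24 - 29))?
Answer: -855430/2017399 ≈ -0.42403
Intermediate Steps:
y = 204 (y = -51*(-4) = 204)
l = 1309/655 (l = 2 - 1/(204 + (20*24 - 29)) = 2 - 1/(204 + (480 - 29)) = 2 - 1/(204 + 451) = 2 - 1/655 = 1309/655 ≈ 1.9985)
(-830 - 4*(-17)*(-7))/(l + 3078) = (-830 - 4*(-17)*(-7))/(1309/655 + 3078) = (-830 + 68*(-7))/(2017399/655) = (-830 - 476)*(655/2017399) = -1306*655/2017399 = -855430/2017399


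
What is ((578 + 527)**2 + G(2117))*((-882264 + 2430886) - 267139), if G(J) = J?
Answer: 1567435679586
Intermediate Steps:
((578 + 527)**2 + G(2117))*((-882264 + 2430886) - 267139) = ((578 + 527)**2 + 2117)*((-882264 + 2430886) - 267139) = (1105**2 + 2117)*(1548622 - 267139) = (1221025 + 2117)*1281483 = 1223142*1281483 = 1567435679586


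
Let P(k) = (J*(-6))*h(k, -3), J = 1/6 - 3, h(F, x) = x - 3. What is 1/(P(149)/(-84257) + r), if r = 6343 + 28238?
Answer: 84257/2913691419 ≈ 2.8918e-5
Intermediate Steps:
h(F, x) = -3 + x
J = -17/6 (J = 1*(⅙) - 3 = ⅙ - 3 = -17/6 ≈ -2.8333)
P(k) = -102 (P(k) = (-17/6*(-6))*(-3 - 3) = 17*(-6) = -102)
r = 34581
1/(P(149)/(-84257) + r) = 1/(-102/(-84257) + 34581) = 1/(-102*(-1/84257) + 34581) = 1/(102/84257 + 34581) = 1/(2913691419/84257) = 84257/2913691419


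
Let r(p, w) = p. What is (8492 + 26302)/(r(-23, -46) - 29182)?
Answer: -3866/3245 ≈ -1.1914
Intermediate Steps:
(8492 + 26302)/(r(-23, -46) - 29182) = (8492 + 26302)/(-23 - 29182) = 34794/(-29205) = 34794*(-1/29205) = -3866/3245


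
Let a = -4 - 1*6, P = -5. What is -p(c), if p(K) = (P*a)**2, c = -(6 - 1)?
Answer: -2500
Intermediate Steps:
c = -5 (c = -1*5 = -5)
a = -10 (a = -4 - 6 = -10)
p(K) = 2500 (p(K) = (-5*(-10))**2 = 50**2 = 2500)
-p(c) = -1*2500 = -2500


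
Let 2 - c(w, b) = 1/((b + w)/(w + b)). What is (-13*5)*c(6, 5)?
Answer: -65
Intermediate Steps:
c(w, b) = 1 (c(w, b) = 2 - 1/((b + w)/(w + b)) = 2 - 1/((b + w)/(b + w)) = 2 - 1/1 = 2 - 1*1 = 2 - 1 = 1)
(-13*5)*c(6, 5) = -13*5*1 = -65*1 = -65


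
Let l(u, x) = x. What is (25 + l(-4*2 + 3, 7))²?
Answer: 1024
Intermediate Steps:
(25 + l(-4*2 + 3, 7))² = (25 + 7)² = 32² = 1024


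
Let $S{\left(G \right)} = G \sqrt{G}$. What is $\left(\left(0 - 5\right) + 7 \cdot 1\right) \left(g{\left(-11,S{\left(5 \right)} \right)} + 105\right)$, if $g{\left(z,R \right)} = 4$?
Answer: $218$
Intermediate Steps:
$S{\left(G \right)} = G^{\frac{3}{2}}$
$\left(\left(0 - 5\right) + 7 \cdot 1\right) \left(g{\left(-11,S{\left(5 \right)} \right)} + 105\right) = \left(\left(0 - 5\right) + 7 \cdot 1\right) \left(4 + 105\right) = \left(-5 + 7\right) 109 = 2 \cdot 109 = 218$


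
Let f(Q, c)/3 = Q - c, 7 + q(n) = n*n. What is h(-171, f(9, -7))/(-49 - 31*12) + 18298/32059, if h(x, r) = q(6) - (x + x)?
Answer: -4190431/13496839 ≈ -0.31047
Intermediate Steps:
q(n) = -7 + n**2 (q(n) = -7 + n*n = -7 + n**2)
f(Q, c) = -3*c + 3*Q (f(Q, c) = 3*(Q - c) = -3*c + 3*Q)
h(x, r) = 29 - 2*x (h(x, r) = (-7 + 6**2) - (x + x) = (-7 + 36) - 2*x = 29 - 2*x)
h(-171, f(9, -7))/(-49 - 31*12) + 18298/32059 = (29 - 2*(-171))/(-49 - 31*12) + 18298/32059 = (29 + 342)/(-49 - 372) + 18298*(1/32059) = 371/(-421) + 18298/32059 = 371*(-1/421) + 18298/32059 = -371/421 + 18298/32059 = -4190431/13496839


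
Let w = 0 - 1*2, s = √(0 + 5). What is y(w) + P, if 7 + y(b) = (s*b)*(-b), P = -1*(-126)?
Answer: 119 - 4*√5 ≈ 110.06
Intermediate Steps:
s = √5 ≈ 2.2361
P = 126
w = -2 (w = 0 - 2 = -2)
y(b) = -7 - √5*b² (y(b) = -7 + (√5*b)*(-b) = -7 + (b*√5)*(-b) = -7 - √5*b²)
y(w) + P = (-7 - 1*√5*(-2)²) + 126 = (-7 - 1*√5*4) + 126 = (-7 - 4*√5) + 126 = 119 - 4*√5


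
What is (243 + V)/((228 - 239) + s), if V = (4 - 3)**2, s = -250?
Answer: -244/261 ≈ -0.93487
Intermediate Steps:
V = 1 (V = 1**2 = 1)
(243 + V)/((228 - 239) + s) = (243 + 1)/((228 - 239) - 250) = 244/(-11 - 250) = 244/(-261) = 244*(-1/261) = -244/261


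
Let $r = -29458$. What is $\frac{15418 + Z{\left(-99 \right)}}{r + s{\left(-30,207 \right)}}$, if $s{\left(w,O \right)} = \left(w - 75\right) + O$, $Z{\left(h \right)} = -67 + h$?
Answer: $- \frac{93}{179} \approx -0.51955$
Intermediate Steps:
$s{\left(w,O \right)} = -75 + O + w$ ($s{\left(w,O \right)} = \left(-75 + w\right) + O = -75 + O + w$)
$\frac{15418 + Z{\left(-99 \right)}}{r + s{\left(-30,207 \right)}} = \frac{15418 - 166}{-29458 - -102} = \frac{15418 - 166}{-29458 + 102} = \frac{15252}{-29356} = 15252 \left(- \frac{1}{29356}\right) = - \frac{93}{179}$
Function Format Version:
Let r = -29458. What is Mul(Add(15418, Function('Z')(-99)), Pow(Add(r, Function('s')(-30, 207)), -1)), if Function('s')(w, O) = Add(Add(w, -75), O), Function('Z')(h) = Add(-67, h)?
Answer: Rational(-93, 179) ≈ -0.51955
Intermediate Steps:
Function('s')(w, O) = Add(-75, O, w) (Function('s')(w, O) = Add(Add(-75, w), O) = Add(-75, O, w))
Mul(Add(15418, Function('Z')(-99)), Pow(Add(r, Function('s')(-30, 207)), -1)) = Mul(Add(15418, Add(-67, -99)), Pow(Add(-29458, Add(-75, 207, -30)), -1)) = Mul(Add(15418, -166), Pow(Add(-29458, 102), -1)) = Mul(15252, Pow(-29356, -1)) = Mul(15252, Rational(-1, 29356)) = Rational(-93, 179)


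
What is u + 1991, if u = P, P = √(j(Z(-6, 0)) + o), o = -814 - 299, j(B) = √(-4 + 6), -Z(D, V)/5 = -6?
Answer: 1991 + √(-1113 + √2) ≈ 1991.0 + 33.34*I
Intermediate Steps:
Z(D, V) = 30 (Z(D, V) = -5*(-6) = 30)
j(B) = √2
o = -1113
P = √(-1113 + √2) (P = √(√2 - 1113) = √(-1113 + √2) ≈ 33.34*I)
u = √(-1113 + √2) ≈ 33.34*I
u + 1991 = √(-1113 + √2) + 1991 = 1991 + √(-1113 + √2)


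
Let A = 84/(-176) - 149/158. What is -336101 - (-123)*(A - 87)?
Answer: -1206091003/3476 ≈ -3.4698e+5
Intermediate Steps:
A = -4937/3476 (A = 84*(-1/176) - 149*1/158 = -21/44 - 149/158 = -4937/3476 ≈ -1.4203)
-336101 - (-123)*(A - 87) = -336101 - (-123)*(-4937/3476 - 87) = -336101 - (-123)*(-307349)/3476 = -336101 - 1*37803927/3476 = -336101 - 37803927/3476 = -1206091003/3476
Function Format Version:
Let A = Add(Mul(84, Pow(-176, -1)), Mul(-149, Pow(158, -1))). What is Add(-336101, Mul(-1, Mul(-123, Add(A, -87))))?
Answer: Rational(-1206091003, 3476) ≈ -3.4698e+5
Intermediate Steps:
A = Rational(-4937, 3476) (A = Add(Mul(84, Rational(-1, 176)), Mul(-149, Rational(1, 158))) = Add(Rational(-21, 44), Rational(-149, 158)) = Rational(-4937, 3476) ≈ -1.4203)
Add(-336101, Mul(-1, Mul(-123, Add(A, -87)))) = Add(-336101, Mul(-1, Mul(-123, Add(Rational(-4937, 3476), -87)))) = Add(-336101, Mul(-1, Mul(-123, Rational(-307349, 3476)))) = Add(-336101, Mul(-1, Rational(37803927, 3476))) = Add(-336101, Rational(-37803927, 3476)) = Rational(-1206091003, 3476)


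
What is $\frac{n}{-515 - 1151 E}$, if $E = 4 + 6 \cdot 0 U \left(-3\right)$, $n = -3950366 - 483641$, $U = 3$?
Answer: $\frac{4434007}{5119} \approx 866.19$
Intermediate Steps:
$n = -4434007$
$E = 4$ ($E = 4 + 6 \cdot 0 \cdot 3 \left(-3\right) = 4 + 6 \cdot 0 \left(-3\right) = 4 + 6 \cdot 0 = 4 + 0 = 4$)
$\frac{n}{-515 - 1151 E} = - \frac{4434007}{-515 - 4604} = - \frac{4434007}{-5119} = \left(-4434007\right) \left(- \frac{1}{5119}\right) = \frac{4434007}{5119}$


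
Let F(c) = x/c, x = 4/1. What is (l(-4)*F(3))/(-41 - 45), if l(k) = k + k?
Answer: 16/129 ≈ 0.12403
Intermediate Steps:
x = 4 (x = 4*1 = 4)
l(k) = 2*k
F(c) = 4/c
(l(-4)*F(3))/(-41 - 45) = ((2*(-4))*(4/3))/(-41 - 45) = -32/3/(-86) = -8*4/3*(-1/86) = -32/3*(-1/86) = 16/129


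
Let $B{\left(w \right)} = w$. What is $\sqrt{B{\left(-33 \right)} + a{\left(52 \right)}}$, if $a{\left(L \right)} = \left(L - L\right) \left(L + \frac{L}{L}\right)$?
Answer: $i \sqrt{33} \approx 5.7446 i$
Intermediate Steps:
$a{\left(L \right)} = 0$ ($a{\left(L \right)} = 0 \left(L + 1\right) = 0 \left(1 + L\right) = 0$)
$\sqrt{B{\left(-33 \right)} + a{\left(52 \right)}} = \sqrt{-33 + 0} = \sqrt{-33} = i \sqrt{33}$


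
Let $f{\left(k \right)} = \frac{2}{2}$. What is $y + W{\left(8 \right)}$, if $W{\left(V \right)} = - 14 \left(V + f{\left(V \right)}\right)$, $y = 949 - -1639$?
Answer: $2462$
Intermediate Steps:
$y = 2588$ ($y = 949 + 1639 = 2588$)
$f{\left(k \right)} = 1$ ($f{\left(k \right)} = 2 \cdot \frac{1}{2} = 1$)
$W{\left(V \right)} = -14 - 14 V$ ($W{\left(V \right)} = - 14 \left(V + 1\right) = - 14 \left(1 + V\right) = -14 - 14 V$)
$y + W{\left(8 \right)} = 2588 - 126 = 2462$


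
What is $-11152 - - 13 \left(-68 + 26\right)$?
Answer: $-11698$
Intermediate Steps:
$-11152 - - 13 \left(-68 + 26\right) = -11152 - \left(-13\right) \left(-42\right) = -11152 - 546 = -11698$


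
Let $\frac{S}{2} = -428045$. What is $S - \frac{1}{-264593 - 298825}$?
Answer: $- \frac{482336515619}{563418} \approx -8.5609 \cdot 10^{5}$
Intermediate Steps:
$S = -856090$ ($S = 2 \left(-428045\right) = -856090$)
$S - \frac{1}{-264593 - 298825} = -856090 - \frac{1}{-264593 - 298825} = -856090 - \frac{1}{-563418} = -856090 - - \frac{1}{563418} = -856090 + \frac{1}{563418} = - \frac{482336515619}{563418}$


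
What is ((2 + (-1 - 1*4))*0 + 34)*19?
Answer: 646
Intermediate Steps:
((2 + (-1 - 1*4))*0 + 34)*19 = ((2 + (-1 - 4))*0 + 34)*19 = ((2 - 5)*0 + 34)*19 = (-3*0 + 34)*19 = (0 + 34)*19 = 34*19 = 646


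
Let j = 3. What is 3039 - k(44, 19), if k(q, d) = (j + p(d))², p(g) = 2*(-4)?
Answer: 3014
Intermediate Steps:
p(g) = -8
k(q, d) = 25 (k(q, d) = (3 - 8)² = (-5)² = 25)
3039 - k(44, 19) = 3039 - 1*25 = 3039 - 25 = 3014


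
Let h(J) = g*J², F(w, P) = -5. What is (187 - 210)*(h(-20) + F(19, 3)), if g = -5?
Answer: 46115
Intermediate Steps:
h(J) = -5*J²
(187 - 210)*(h(-20) + F(19, 3)) = (187 - 210)*(-5*(-20)² - 5) = -23*(-5*400 - 5) = -23*(-2000 - 5) = -23*(-2005) = 46115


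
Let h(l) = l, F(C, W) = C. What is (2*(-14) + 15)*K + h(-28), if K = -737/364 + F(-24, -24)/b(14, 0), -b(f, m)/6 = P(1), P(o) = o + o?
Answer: -775/28 ≈ -27.679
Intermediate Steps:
P(o) = 2*o
b(f, m) = -12
K = -9/364 (K = -737/364 - 24/(-12) = -737*1/364 - 24*(-1/12) = -737/364 + 2 = -9/364 ≈ -0.024725)
(2*(-14) + 15)*K + h(-28) = (2*(-14) + 15)*(-9/364) - 28 = (-28 + 15)*(-9/364) - 28 = -13*(-9/364) - 28 = 9/28 - 28 = -775/28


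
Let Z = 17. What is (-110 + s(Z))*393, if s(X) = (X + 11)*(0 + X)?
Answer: 143838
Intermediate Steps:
s(X) = X*(11 + X) (s(X) = (11 + X)*X = X*(11 + X))
(-110 + s(Z))*393 = (-110 + 17*(11 + 17))*393 = (-110 + 17*28)*393 = (-110 + 476)*393 = 366*393 = 143838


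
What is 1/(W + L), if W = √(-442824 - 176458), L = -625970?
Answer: -312985/195919530091 - I*√619282/391839060182 ≈ -1.5975e-6 - 2.0083e-9*I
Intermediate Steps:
W = I*√619282 (W = √(-619282) = I*√619282 ≈ 786.94*I)
1/(W + L) = 1/(I*√619282 - 625970) = 1/(-625970 + I*√619282)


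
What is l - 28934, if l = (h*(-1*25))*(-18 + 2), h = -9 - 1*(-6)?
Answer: -30134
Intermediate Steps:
h = -3 (h = -9 + 6 = -3)
l = -1200 (l = (-(-3)*25)*(-18 + 2) = -3*(-25)*(-16) = 75*(-16) = -1200)
l - 28934 = -1200 - 28934 = -30134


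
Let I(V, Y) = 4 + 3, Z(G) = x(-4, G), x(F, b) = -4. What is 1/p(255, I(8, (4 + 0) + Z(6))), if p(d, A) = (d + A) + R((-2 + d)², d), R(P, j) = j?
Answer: 1/517 ≈ 0.0019342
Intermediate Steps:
Z(G) = -4
I(V, Y) = 7
p(d, A) = A + 2*d (p(d, A) = (d + A) + d = (A + d) + d = A + 2*d)
1/p(255, I(8, (4 + 0) + Z(6))) = 1/(7 + 2*255) = 1/(7 + 510) = 1/517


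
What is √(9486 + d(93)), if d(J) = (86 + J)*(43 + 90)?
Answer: 13*√197 ≈ 182.46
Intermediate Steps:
d(J) = 11438 + 133*J (d(J) = (86 + J)*133 = 11438 + 133*J)
√(9486 + d(93)) = √(9486 + (11438 + 133*93)) = √(9486 + (11438 + 12369)) = √(9486 + 23807) = √33293 = 13*√197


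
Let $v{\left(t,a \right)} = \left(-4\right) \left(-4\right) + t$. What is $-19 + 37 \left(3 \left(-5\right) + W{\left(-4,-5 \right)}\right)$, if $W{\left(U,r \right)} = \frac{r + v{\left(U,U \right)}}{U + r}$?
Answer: $- \frac{5425}{9} \approx -602.78$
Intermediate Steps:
$v{\left(t,a \right)} = 16 + t$
$W{\left(U,r \right)} = \frac{16 + U + r}{U + r}$ ($W{\left(U,r \right)} = \frac{r + \left(16 + U\right)}{U + r} = \frac{16 + U + r}{U + r}$)
$-19 + 37 \left(3 \left(-5\right) + W{\left(-4,-5 \right)}\right) = -19 + 37 \left(3 \left(-5\right) + \frac{16 - 4 - 5}{-4 - 5}\right) = -19 + 37 \left(-15 + \frac{1}{-9} \cdot 7\right) = -19 + 37 \left(-15 - \frac{7}{9}\right) = -19 + 37 \left(- \frac{142}{9}\right) = -19 - \frac{5254}{9} = - \frac{5425}{9}$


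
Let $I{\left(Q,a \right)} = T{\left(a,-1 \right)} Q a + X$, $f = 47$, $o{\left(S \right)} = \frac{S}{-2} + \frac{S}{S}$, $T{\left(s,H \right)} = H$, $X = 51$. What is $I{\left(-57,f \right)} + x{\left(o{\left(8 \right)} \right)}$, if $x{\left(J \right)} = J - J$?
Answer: $2730$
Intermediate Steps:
$o{\left(S \right)} = 1 - \frac{S}{2}$ ($o{\left(S \right)} = S \left(- \frac{1}{2}\right) + 1 = - \frac{S}{2} + 1 = 1 - \frac{S}{2}$)
$x{\left(J \right)} = 0$
$I{\left(Q,a \right)} = 51 - Q a$ ($I{\left(Q,a \right)} = - Q a + 51 = 51 - Q a$)
$I{\left(-57,f \right)} + x{\left(o{\left(8 \right)} \right)} = \left(51 - \left(-57\right) 47\right) + 0 = \left(51 + 2679\right) + 0 = 2730 + 0 = 2730$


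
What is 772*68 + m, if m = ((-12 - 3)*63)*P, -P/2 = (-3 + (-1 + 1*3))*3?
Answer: 46826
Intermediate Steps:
P = 6 (P = -2*(-3 + (-1 + 1*3))*3 = -2*(-3 + (-1 + 3))*3 = -2*(-3 + 2)*3 = -(-2)*3 = -2*(-3) = 6)
m = -5670 (m = ((-12 - 3)*63)*6 = -15*63*6 = -945*6 = -5670)
772*68 + m = 772*68 - 5670 = 52496 - 5670 = 46826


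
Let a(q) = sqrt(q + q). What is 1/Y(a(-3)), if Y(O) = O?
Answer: -I*sqrt(6)/6 ≈ -0.40825*I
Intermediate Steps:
a(q) = sqrt(2)*sqrt(q) (a(q) = sqrt(2*q) = sqrt(2)*sqrt(q))
1/Y(a(-3)) = 1/(sqrt(2)*sqrt(-3)) = 1/(sqrt(2)*(I*sqrt(3))) = 1/(I*sqrt(6)) = -I*sqrt(6)/6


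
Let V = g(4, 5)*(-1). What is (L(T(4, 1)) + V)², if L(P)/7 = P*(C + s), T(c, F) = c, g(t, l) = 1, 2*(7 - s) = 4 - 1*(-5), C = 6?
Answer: 56169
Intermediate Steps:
s = 5/2 (s = 7 - (4 - 1*(-5))/2 = 7 - (4 + 5)/2 = 7 - ½*9 = 7 - 9/2 = 5/2 ≈ 2.5000)
L(P) = 119*P/2 (L(P) = 7*(P*(6 + 5/2)) = 7*(P*(17/2)) = 7*(17*P/2) = 119*P/2)
V = -1 (V = 1*(-1) = -1)
(L(T(4, 1)) + V)² = ((119/2)*4 - 1)² = (238 - 1)² = 237² = 56169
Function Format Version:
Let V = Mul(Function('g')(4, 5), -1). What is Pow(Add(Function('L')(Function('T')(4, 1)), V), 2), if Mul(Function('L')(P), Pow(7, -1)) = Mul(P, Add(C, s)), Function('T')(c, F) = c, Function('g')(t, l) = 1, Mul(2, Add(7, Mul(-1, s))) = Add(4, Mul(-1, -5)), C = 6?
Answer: 56169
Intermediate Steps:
s = Rational(5, 2) (s = Add(7, Mul(Rational(-1, 2), Add(4, Mul(-1, -5)))) = Add(7, Mul(Rational(-1, 2), Add(4, 5))) = Add(7, Mul(Rational(-1, 2), 9)) = Add(7, Rational(-9, 2)) = Rational(5, 2) ≈ 2.5000)
Function('L')(P) = Mul(Rational(119, 2), P) (Function('L')(P) = Mul(7, Mul(P, Add(6, Rational(5, 2)))) = Mul(7, Mul(P, Rational(17, 2))) = Mul(7, Mul(Rational(17, 2), P)) = Mul(Rational(119, 2), P))
V = -1 (V = Mul(1, -1) = -1)
Pow(Add(Function('L')(Function('T')(4, 1)), V), 2) = Pow(Add(Mul(Rational(119, 2), 4), -1), 2) = Pow(Add(238, -1), 2) = Pow(237, 2) = 56169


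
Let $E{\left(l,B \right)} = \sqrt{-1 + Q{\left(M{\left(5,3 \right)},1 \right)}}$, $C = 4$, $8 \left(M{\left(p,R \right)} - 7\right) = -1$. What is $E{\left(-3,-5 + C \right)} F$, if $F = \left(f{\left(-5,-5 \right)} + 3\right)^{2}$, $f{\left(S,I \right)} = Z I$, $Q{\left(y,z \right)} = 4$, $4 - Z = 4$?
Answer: $9 \sqrt{3} \approx 15.588$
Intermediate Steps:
$Z = 0$ ($Z = 4 - 4 = 0$)
$M{\left(p,R \right)} = \frac{55}{8}$ ($M{\left(p,R \right)} = 7 + \frac{1}{8} \left(-1\right) = 7 - \frac{1}{8} = \frac{55}{8}$)
$f{\left(S,I \right)} = 0$ ($f{\left(S,I \right)} = 0 I = 0$)
$E{\left(l,B \right)} = \sqrt{3}$ ($E{\left(l,B \right)} = \sqrt{-1 + 4} = \sqrt{3}$)
$F = 9$ ($F = \left(0 + 3\right)^{2} = 3^{2} = 9$)
$E{\left(-3,-5 + C \right)} F = \sqrt{3} \cdot 9 = 9 \sqrt{3}$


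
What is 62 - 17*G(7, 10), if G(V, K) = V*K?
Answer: -1128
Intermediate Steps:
G(V, K) = K*V
62 - 17*G(7, 10) = 62 - 170*7 = 62 - 17*70 = 62 - 1190 = -1128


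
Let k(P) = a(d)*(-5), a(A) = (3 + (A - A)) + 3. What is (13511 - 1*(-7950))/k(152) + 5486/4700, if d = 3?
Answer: -2517553/3525 ≈ -714.20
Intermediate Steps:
a(A) = 6 (a(A) = (3 + 0) + 3 = 3 + 3 = 6)
k(P) = -30 (k(P) = 6*(-5) = -30)
(13511 - 1*(-7950))/k(152) + 5486/4700 = (13511 - 1*(-7950))/(-30) + 5486/4700 = (13511 + 7950)*(-1/30) + 5486*(1/4700) = 21461*(-1/30) + 2743/2350 = -21461/30 + 2743/2350 = -2517553/3525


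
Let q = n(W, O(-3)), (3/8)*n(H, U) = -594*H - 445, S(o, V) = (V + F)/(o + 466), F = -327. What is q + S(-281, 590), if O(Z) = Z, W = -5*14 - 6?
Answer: 66155309/555 ≈ 1.1920e+5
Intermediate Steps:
W = -76 (W = -70 - 6 = -76)
S(o, V) = (-327 + V)/(466 + o) (S(o, V) = (V - 327)/(o + 466) = (-327 + V)/(466 + o))
n(H, U) = -3560/3 - 1584*H (n(H, U) = 8*(-594*H - 445)/3 = 8*(-445 - 594*H)/3 = -3560/3 - 1584*H)
q = 357592/3 (q = -3560/3 - 1584*(-76) = -3560/3 + 120384 = 357592/3 ≈ 1.1920e+5)
q + S(-281, 590) = 357592/3 + (-327 + 590)/(466 - 281) = 357592/3 + 263/185 = 66155309/555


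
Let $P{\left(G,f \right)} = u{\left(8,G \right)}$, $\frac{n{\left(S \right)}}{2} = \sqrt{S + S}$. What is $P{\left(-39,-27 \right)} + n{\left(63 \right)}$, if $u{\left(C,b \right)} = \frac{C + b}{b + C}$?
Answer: $1 + 6 \sqrt{14} \approx 23.45$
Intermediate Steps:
$n{\left(S \right)} = 2 \sqrt{2} \sqrt{S}$ ($n{\left(S \right)} = 2 \sqrt{S + S} = 2 \sqrt{2 S} = 2 \sqrt{2} \sqrt{S}$)
$u{\left(C,b \right)} = 1$ ($u{\left(C,b \right)} = \frac{C + b}{C + b} = 1$)
$P{\left(G,f \right)} = 1$
$P{\left(-39,-27 \right)} + n{\left(63 \right)} = 1 + 2 \sqrt{2} \sqrt{63} = 1 + 2 \sqrt{2} \cdot 3 \sqrt{7} = 1 + 6 \sqrt{14}$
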